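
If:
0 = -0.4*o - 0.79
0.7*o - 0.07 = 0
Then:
No Solution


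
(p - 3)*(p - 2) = p^2 - 5*p + 6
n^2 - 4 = (n - 2)*(n + 2)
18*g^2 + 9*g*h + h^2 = (3*g + h)*(6*g + h)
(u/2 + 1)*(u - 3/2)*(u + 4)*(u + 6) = u^4/2 + 21*u^3/4 + 13*u^2 - 9*u - 36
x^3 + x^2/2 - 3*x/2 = x*(x - 1)*(x + 3/2)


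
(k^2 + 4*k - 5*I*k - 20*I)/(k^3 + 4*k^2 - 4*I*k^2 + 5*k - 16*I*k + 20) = 1/(k + I)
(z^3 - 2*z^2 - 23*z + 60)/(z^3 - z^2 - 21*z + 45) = (z - 4)/(z - 3)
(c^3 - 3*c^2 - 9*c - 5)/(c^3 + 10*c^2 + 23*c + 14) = (c^2 - 4*c - 5)/(c^2 + 9*c + 14)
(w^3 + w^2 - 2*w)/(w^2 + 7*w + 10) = w*(w - 1)/(w + 5)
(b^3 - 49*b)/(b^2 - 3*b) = (b^2 - 49)/(b - 3)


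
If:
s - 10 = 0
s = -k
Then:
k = -10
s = 10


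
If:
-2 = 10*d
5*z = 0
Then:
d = -1/5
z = 0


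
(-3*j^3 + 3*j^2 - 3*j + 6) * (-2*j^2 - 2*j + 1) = 6*j^5 - 3*j^3 - 3*j^2 - 15*j + 6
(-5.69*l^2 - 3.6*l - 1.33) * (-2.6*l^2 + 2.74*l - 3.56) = 14.794*l^4 - 6.2306*l^3 + 13.8504*l^2 + 9.1718*l + 4.7348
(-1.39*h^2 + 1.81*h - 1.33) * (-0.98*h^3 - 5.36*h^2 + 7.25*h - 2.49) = 1.3622*h^5 + 5.6766*h^4 - 18.4757*h^3 + 23.7124*h^2 - 14.1494*h + 3.3117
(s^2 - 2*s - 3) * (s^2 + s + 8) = s^4 - s^3 + 3*s^2 - 19*s - 24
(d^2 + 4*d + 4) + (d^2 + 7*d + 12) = 2*d^2 + 11*d + 16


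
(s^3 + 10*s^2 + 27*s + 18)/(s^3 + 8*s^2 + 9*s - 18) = (s + 1)/(s - 1)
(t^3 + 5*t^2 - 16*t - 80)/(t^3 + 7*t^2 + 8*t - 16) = (t^2 + t - 20)/(t^2 + 3*t - 4)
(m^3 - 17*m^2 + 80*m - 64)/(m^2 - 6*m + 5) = (m^2 - 16*m + 64)/(m - 5)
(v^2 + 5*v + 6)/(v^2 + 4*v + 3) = (v + 2)/(v + 1)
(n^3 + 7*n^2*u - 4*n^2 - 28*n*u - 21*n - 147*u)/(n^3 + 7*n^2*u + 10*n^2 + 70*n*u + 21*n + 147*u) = (n - 7)/(n + 7)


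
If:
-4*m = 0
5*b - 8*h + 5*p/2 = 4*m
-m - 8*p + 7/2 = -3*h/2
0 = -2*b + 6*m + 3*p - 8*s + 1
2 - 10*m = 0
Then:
No Solution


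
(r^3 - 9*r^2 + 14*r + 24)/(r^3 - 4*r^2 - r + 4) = (r - 6)/(r - 1)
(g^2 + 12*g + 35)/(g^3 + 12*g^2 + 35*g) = 1/g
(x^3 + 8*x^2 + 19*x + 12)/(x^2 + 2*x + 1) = (x^2 + 7*x + 12)/(x + 1)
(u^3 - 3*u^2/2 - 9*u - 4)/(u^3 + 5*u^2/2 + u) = (u - 4)/u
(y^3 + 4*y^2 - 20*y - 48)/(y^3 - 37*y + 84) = (y^2 + 8*y + 12)/(y^2 + 4*y - 21)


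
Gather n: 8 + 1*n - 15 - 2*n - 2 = -n - 9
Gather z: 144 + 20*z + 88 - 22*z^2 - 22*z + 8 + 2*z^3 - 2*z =2*z^3 - 22*z^2 - 4*z + 240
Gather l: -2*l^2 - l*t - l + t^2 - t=-2*l^2 + l*(-t - 1) + t^2 - t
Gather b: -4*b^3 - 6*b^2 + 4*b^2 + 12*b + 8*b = -4*b^3 - 2*b^2 + 20*b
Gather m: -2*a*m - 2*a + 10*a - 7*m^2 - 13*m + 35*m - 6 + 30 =8*a - 7*m^2 + m*(22 - 2*a) + 24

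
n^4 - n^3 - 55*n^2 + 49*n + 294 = (n - 7)*(n - 3)*(n + 2)*(n + 7)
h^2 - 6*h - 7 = (h - 7)*(h + 1)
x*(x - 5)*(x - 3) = x^3 - 8*x^2 + 15*x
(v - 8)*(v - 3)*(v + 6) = v^3 - 5*v^2 - 42*v + 144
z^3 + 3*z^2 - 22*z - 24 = (z - 4)*(z + 1)*(z + 6)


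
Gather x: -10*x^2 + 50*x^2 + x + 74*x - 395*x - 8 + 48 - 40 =40*x^2 - 320*x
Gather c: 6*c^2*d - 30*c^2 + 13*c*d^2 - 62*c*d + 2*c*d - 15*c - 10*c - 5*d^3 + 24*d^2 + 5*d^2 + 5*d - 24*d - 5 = c^2*(6*d - 30) + c*(13*d^2 - 60*d - 25) - 5*d^3 + 29*d^2 - 19*d - 5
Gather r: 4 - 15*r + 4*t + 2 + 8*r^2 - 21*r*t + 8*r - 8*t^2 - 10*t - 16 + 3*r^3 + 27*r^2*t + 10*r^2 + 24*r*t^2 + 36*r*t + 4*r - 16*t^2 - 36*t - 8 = 3*r^3 + r^2*(27*t + 18) + r*(24*t^2 + 15*t - 3) - 24*t^2 - 42*t - 18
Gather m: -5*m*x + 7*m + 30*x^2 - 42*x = m*(7 - 5*x) + 30*x^2 - 42*x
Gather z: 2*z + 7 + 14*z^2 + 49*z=14*z^2 + 51*z + 7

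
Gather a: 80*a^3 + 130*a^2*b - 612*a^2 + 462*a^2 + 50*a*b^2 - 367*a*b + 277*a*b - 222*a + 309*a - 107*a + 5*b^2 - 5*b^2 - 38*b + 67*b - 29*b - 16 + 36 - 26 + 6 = 80*a^3 + a^2*(130*b - 150) + a*(50*b^2 - 90*b - 20)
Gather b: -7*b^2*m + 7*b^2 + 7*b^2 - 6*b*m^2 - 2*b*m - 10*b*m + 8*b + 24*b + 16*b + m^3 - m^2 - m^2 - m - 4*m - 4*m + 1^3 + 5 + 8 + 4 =b^2*(14 - 7*m) + b*(-6*m^2 - 12*m + 48) + m^3 - 2*m^2 - 9*m + 18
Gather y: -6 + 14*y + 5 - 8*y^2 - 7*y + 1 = -8*y^2 + 7*y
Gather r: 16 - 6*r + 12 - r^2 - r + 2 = -r^2 - 7*r + 30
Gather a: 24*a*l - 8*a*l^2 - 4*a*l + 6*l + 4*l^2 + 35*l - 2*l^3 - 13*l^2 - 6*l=a*(-8*l^2 + 20*l) - 2*l^3 - 9*l^2 + 35*l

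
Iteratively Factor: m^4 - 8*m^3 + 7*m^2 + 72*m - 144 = (m + 3)*(m^3 - 11*m^2 + 40*m - 48) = (m - 4)*(m + 3)*(m^2 - 7*m + 12) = (m - 4)*(m - 3)*(m + 3)*(m - 4)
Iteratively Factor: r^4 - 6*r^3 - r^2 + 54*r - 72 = (r - 4)*(r^3 - 2*r^2 - 9*r + 18) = (r - 4)*(r + 3)*(r^2 - 5*r + 6) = (r - 4)*(r - 3)*(r + 3)*(r - 2)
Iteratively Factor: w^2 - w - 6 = (w - 3)*(w + 2)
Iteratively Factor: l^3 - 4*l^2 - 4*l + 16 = (l - 4)*(l^2 - 4) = (l - 4)*(l + 2)*(l - 2)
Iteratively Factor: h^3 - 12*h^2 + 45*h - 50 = (h - 5)*(h^2 - 7*h + 10) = (h - 5)^2*(h - 2)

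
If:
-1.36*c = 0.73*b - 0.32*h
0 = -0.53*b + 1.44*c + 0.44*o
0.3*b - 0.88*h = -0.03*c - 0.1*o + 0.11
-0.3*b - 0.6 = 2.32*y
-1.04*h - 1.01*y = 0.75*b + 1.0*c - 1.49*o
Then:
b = -0.19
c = 0.05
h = -0.23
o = -0.38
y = -0.23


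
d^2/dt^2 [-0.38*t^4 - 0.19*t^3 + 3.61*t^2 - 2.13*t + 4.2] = -4.56*t^2 - 1.14*t + 7.22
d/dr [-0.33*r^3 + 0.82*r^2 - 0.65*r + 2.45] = -0.99*r^2 + 1.64*r - 0.65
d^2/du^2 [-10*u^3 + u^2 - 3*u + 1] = 2 - 60*u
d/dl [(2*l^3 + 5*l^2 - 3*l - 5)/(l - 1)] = (4*l^3 - l^2 - 10*l + 8)/(l^2 - 2*l + 1)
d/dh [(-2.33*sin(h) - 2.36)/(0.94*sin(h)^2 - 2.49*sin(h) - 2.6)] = (2.1902*sin(h)^2 + 4.4368*sin(h) + 0.1816)*cos(h)/(0.8836*sin(h)^4 - 4.6812*sin(h)^3 + 1.3121*sin(h)^2 + 12.948*sin(h) + 6.76)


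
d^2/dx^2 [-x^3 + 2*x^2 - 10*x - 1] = 4 - 6*x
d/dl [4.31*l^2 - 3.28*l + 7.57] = 8.62*l - 3.28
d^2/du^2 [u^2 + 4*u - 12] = 2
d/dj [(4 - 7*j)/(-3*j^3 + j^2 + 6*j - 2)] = (21*j^3 - 7*j^2 - 42*j + (7*j - 4)*(-9*j^2 + 2*j + 6) + 14)/(3*j^3 - j^2 - 6*j + 2)^2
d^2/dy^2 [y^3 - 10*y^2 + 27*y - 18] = 6*y - 20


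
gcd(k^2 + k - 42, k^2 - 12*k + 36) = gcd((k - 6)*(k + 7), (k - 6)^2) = k - 6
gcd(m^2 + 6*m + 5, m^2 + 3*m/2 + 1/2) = m + 1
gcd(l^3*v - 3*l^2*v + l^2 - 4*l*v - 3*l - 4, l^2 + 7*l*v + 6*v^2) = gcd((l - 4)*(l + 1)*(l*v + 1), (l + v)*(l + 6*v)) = 1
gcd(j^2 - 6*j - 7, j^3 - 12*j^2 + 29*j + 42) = j^2 - 6*j - 7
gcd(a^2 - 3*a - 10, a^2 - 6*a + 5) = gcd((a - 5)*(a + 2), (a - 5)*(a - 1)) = a - 5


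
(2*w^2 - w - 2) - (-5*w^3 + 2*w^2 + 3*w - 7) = 5*w^3 - 4*w + 5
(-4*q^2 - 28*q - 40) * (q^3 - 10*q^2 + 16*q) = -4*q^5 + 12*q^4 + 176*q^3 - 48*q^2 - 640*q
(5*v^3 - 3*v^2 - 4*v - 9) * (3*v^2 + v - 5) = 15*v^5 - 4*v^4 - 40*v^3 - 16*v^2 + 11*v + 45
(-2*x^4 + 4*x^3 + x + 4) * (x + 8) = -2*x^5 - 12*x^4 + 32*x^3 + x^2 + 12*x + 32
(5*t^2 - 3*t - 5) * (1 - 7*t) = -35*t^3 + 26*t^2 + 32*t - 5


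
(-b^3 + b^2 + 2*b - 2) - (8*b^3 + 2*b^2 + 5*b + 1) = -9*b^3 - b^2 - 3*b - 3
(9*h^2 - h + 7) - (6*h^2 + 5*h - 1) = 3*h^2 - 6*h + 8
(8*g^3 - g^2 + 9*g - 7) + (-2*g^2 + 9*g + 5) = 8*g^3 - 3*g^2 + 18*g - 2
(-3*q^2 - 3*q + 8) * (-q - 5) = 3*q^3 + 18*q^2 + 7*q - 40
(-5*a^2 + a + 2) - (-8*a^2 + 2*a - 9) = 3*a^2 - a + 11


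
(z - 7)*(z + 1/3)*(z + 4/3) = z^3 - 16*z^2/3 - 101*z/9 - 28/9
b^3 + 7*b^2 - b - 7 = (b - 1)*(b + 1)*(b + 7)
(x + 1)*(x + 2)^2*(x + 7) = x^4 + 12*x^3 + 43*x^2 + 60*x + 28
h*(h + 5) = h^2 + 5*h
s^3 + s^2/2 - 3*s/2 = s*(s - 1)*(s + 3/2)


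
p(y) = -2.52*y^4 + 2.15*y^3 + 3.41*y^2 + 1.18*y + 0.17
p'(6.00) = -1902.98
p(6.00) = -2671.51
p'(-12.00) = 18266.38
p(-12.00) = -55492.87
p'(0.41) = 4.37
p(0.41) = 1.30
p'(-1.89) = 79.38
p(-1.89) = -36.55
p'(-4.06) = 754.40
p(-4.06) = -777.00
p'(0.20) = 2.72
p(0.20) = 0.56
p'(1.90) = -31.72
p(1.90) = -3.37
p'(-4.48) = 1006.43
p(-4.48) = -1145.10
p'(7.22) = -3407.13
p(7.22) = -5852.14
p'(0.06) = 1.61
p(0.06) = 0.25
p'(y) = -10.08*y^3 + 6.45*y^2 + 6.82*y + 1.18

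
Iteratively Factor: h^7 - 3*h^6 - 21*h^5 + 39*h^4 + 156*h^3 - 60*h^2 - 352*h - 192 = (h + 2)*(h^6 - 5*h^5 - 11*h^4 + 61*h^3 + 34*h^2 - 128*h - 96) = (h + 1)*(h + 2)*(h^5 - 6*h^4 - 5*h^3 + 66*h^2 - 32*h - 96) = (h + 1)*(h + 2)*(h + 3)*(h^4 - 9*h^3 + 22*h^2 - 32) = (h - 4)*(h + 1)*(h + 2)*(h + 3)*(h^3 - 5*h^2 + 2*h + 8) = (h - 4)*(h - 2)*(h + 1)*(h + 2)*(h + 3)*(h^2 - 3*h - 4) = (h - 4)*(h - 2)*(h + 1)^2*(h + 2)*(h + 3)*(h - 4)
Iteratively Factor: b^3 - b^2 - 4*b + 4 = (b - 2)*(b^2 + b - 2) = (b - 2)*(b - 1)*(b + 2)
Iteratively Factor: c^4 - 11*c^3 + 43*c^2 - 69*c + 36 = (c - 4)*(c^3 - 7*c^2 + 15*c - 9) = (c - 4)*(c - 3)*(c^2 - 4*c + 3) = (c - 4)*(c - 3)^2*(c - 1)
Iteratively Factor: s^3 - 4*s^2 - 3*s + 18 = (s - 3)*(s^2 - s - 6) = (s - 3)^2*(s + 2)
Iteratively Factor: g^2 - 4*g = (g - 4)*(g)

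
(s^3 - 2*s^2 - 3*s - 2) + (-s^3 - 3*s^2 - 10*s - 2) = -5*s^2 - 13*s - 4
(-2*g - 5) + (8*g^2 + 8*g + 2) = 8*g^2 + 6*g - 3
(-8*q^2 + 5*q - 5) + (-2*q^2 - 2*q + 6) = -10*q^2 + 3*q + 1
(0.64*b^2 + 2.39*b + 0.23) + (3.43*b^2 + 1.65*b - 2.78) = 4.07*b^2 + 4.04*b - 2.55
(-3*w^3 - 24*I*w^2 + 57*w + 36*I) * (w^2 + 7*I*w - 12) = -3*w^5 - 45*I*w^4 + 261*w^3 + 723*I*w^2 - 936*w - 432*I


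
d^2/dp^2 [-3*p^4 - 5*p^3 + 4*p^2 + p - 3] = -36*p^2 - 30*p + 8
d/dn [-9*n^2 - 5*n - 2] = -18*n - 5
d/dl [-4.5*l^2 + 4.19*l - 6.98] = 4.19 - 9.0*l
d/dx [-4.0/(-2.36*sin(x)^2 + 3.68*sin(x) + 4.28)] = (14.72 - 18.88*sin(x))*cos(x)/(-2.36*sin(x)^2 + 3.68*sin(x) + 4.28)^2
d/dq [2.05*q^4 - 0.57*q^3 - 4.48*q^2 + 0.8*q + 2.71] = 8.2*q^3 - 1.71*q^2 - 8.96*q + 0.8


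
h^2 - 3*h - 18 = (h - 6)*(h + 3)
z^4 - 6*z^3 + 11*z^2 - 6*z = z*(z - 3)*(z - 2)*(z - 1)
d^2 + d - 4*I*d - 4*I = (d + 1)*(d - 4*I)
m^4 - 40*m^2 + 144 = (m - 6)*(m - 2)*(m + 2)*(m + 6)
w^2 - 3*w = w*(w - 3)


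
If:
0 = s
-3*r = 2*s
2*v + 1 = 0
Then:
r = 0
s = 0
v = -1/2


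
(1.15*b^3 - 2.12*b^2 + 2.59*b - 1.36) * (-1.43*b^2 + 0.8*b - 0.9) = -1.6445*b^5 + 3.9516*b^4 - 6.4347*b^3 + 5.9248*b^2 - 3.419*b + 1.224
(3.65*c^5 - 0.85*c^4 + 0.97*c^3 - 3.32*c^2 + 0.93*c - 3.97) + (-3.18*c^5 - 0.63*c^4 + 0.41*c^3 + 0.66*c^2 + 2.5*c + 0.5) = 0.47*c^5 - 1.48*c^4 + 1.38*c^3 - 2.66*c^2 + 3.43*c - 3.47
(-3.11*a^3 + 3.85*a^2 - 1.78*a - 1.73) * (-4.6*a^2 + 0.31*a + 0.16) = 14.306*a^5 - 18.6741*a^4 + 8.8839*a^3 + 8.0222*a^2 - 0.8211*a - 0.2768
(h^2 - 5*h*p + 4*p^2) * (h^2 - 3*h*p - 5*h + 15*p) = h^4 - 8*h^3*p - 5*h^3 + 19*h^2*p^2 + 40*h^2*p - 12*h*p^3 - 95*h*p^2 + 60*p^3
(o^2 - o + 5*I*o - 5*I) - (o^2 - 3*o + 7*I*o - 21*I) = 2*o - 2*I*o + 16*I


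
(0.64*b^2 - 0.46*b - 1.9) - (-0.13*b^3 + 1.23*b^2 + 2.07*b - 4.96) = 0.13*b^3 - 0.59*b^2 - 2.53*b + 3.06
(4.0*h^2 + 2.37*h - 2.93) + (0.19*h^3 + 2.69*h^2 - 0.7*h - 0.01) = 0.19*h^3 + 6.69*h^2 + 1.67*h - 2.94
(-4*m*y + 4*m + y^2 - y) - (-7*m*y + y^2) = 3*m*y + 4*m - y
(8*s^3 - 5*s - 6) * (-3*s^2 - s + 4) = -24*s^5 - 8*s^4 + 47*s^3 + 23*s^2 - 14*s - 24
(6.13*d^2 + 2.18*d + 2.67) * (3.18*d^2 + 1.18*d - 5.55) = 19.4934*d^4 + 14.1658*d^3 - 22.9585*d^2 - 8.9484*d - 14.8185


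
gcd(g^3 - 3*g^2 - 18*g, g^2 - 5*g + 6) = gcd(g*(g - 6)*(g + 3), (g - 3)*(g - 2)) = 1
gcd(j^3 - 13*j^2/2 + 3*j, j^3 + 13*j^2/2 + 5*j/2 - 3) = j - 1/2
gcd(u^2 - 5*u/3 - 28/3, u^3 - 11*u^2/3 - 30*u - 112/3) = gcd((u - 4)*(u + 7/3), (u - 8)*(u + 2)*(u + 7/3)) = u + 7/3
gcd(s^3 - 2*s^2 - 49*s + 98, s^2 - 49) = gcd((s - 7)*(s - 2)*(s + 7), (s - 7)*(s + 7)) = s^2 - 49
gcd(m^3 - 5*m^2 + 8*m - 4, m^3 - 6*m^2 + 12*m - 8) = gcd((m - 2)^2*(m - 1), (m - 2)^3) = m^2 - 4*m + 4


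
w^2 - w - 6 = (w - 3)*(w + 2)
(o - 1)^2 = o^2 - 2*o + 1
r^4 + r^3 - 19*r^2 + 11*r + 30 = (r - 3)*(r - 2)*(r + 1)*(r + 5)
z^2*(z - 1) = z^3 - z^2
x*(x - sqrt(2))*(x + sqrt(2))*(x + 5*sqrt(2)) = x^4 + 5*sqrt(2)*x^3 - 2*x^2 - 10*sqrt(2)*x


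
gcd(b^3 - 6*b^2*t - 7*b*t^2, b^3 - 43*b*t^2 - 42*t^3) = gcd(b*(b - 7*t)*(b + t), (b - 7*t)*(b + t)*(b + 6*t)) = -b^2 + 6*b*t + 7*t^2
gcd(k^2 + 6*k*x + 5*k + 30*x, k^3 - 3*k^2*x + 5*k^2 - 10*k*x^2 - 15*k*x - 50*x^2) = k + 5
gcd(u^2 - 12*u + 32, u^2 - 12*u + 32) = u^2 - 12*u + 32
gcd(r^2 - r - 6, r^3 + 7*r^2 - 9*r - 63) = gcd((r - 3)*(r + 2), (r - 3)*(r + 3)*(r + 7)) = r - 3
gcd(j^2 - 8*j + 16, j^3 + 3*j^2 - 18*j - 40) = j - 4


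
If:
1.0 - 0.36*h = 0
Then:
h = 2.78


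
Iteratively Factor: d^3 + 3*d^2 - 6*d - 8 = (d - 2)*(d^2 + 5*d + 4) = (d - 2)*(d + 4)*(d + 1)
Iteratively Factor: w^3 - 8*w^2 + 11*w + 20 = (w - 4)*(w^2 - 4*w - 5) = (w - 4)*(w + 1)*(w - 5)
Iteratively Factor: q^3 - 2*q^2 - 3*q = (q + 1)*(q^2 - 3*q) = q*(q + 1)*(q - 3)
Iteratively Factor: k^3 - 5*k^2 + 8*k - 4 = (k - 2)*(k^2 - 3*k + 2) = (k - 2)*(k - 1)*(k - 2)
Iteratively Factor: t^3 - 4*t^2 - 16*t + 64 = (t + 4)*(t^2 - 8*t + 16) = (t - 4)*(t + 4)*(t - 4)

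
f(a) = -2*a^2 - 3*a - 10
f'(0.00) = -3.00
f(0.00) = -10.00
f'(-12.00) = 45.00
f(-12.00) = -262.00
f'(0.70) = -5.80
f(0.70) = -13.08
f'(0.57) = -5.28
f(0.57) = -12.36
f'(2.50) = -13.00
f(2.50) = -30.00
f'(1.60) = -9.40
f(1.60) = -19.92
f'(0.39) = -4.56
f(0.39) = -11.47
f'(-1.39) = 2.56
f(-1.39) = -9.69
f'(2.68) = -13.72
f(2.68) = -32.40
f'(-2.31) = 6.24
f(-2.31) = -13.74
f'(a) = -4*a - 3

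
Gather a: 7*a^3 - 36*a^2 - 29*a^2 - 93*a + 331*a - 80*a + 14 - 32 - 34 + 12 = 7*a^3 - 65*a^2 + 158*a - 40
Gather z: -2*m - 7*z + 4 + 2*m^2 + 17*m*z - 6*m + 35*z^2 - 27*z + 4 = 2*m^2 - 8*m + 35*z^2 + z*(17*m - 34) + 8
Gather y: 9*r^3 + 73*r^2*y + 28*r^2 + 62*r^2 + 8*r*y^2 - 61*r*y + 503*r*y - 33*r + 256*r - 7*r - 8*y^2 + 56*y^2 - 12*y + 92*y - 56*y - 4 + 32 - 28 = 9*r^3 + 90*r^2 + 216*r + y^2*(8*r + 48) + y*(73*r^2 + 442*r + 24)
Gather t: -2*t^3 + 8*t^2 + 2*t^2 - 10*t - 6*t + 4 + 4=-2*t^3 + 10*t^2 - 16*t + 8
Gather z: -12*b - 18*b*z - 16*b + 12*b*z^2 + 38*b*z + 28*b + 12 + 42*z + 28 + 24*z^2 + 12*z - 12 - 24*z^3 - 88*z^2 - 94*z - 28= -24*z^3 + z^2*(12*b - 64) + z*(20*b - 40)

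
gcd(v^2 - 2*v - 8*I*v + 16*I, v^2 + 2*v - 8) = v - 2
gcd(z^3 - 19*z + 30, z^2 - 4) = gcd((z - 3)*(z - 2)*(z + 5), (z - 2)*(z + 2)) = z - 2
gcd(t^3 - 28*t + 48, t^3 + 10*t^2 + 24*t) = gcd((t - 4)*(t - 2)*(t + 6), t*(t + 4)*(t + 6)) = t + 6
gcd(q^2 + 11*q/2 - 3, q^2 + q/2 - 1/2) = q - 1/2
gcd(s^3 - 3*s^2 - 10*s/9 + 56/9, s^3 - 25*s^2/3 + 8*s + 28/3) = s - 2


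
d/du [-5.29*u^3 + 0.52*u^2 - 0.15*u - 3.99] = -15.87*u^2 + 1.04*u - 0.15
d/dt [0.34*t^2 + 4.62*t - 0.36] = 0.68*t + 4.62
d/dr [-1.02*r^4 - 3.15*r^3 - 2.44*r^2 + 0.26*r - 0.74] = -4.08*r^3 - 9.45*r^2 - 4.88*r + 0.26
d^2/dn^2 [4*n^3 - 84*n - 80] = 24*n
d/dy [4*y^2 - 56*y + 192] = 8*y - 56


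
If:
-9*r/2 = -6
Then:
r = 4/3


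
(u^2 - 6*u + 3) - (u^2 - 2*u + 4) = -4*u - 1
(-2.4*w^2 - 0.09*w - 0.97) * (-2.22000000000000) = 5.328*w^2 + 0.1998*w + 2.1534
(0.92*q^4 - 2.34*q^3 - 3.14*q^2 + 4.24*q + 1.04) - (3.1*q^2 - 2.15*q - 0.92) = 0.92*q^4 - 2.34*q^3 - 6.24*q^2 + 6.39*q + 1.96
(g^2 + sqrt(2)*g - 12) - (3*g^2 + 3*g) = -2*g^2 - 3*g + sqrt(2)*g - 12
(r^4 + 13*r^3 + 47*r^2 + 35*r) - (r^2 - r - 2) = r^4 + 13*r^3 + 46*r^2 + 36*r + 2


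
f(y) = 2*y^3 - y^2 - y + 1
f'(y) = 6*y^2 - 2*y - 1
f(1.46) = 3.63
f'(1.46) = 8.87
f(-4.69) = -222.63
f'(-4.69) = 140.36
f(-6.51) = -586.66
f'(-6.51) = 266.30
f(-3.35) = -82.06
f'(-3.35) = 73.04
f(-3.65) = -105.93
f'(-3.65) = 86.24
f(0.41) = 0.56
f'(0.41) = -0.81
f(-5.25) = -310.72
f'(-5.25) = 174.88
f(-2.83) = -49.51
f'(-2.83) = 52.71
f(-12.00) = -3587.00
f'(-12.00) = 887.00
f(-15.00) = -6959.00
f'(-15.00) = 1379.00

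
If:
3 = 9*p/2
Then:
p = 2/3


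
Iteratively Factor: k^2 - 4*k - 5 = (k - 5)*(k + 1)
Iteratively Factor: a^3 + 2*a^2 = (a)*(a^2 + 2*a) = a^2*(a + 2)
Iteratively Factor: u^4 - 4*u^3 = (u)*(u^3 - 4*u^2) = u^2*(u^2 - 4*u) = u^2*(u - 4)*(u)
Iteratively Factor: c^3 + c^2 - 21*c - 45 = (c - 5)*(c^2 + 6*c + 9) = (c - 5)*(c + 3)*(c + 3)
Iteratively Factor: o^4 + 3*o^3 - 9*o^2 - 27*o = (o + 3)*(o^3 - 9*o) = (o - 3)*(o + 3)*(o^2 + 3*o) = (o - 3)*(o + 3)^2*(o)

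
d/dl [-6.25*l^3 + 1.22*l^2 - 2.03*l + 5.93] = -18.75*l^2 + 2.44*l - 2.03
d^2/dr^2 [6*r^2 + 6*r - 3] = 12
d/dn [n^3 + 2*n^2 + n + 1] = 3*n^2 + 4*n + 1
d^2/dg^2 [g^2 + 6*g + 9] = 2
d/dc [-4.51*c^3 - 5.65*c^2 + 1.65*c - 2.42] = -13.53*c^2 - 11.3*c + 1.65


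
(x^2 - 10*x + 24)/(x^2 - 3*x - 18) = (x - 4)/(x + 3)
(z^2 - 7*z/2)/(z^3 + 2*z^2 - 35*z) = (z - 7/2)/(z^2 + 2*z - 35)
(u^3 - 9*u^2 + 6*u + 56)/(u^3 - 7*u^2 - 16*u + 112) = (u + 2)/(u + 4)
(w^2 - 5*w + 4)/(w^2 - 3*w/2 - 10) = 2*(w - 1)/(2*w + 5)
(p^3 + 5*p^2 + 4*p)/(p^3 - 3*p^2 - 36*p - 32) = p/(p - 8)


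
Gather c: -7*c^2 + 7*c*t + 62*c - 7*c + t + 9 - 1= -7*c^2 + c*(7*t + 55) + t + 8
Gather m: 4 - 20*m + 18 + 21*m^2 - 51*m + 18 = 21*m^2 - 71*m + 40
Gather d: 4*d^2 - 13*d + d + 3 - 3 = 4*d^2 - 12*d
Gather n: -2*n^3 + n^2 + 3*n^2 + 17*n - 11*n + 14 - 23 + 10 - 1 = -2*n^3 + 4*n^2 + 6*n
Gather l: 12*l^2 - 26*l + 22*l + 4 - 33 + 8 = 12*l^2 - 4*l - 21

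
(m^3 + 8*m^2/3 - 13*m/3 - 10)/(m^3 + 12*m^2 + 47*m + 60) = (3*m^2 - m - 10)/(3*(m^2 + 9*m + 20))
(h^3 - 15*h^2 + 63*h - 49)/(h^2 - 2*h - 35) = (h^2 - 8*h + 7)/(h + 5)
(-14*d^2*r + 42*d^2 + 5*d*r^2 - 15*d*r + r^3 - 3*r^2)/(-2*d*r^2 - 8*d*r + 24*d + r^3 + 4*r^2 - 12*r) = (7*d*r - 21*d + r^2 - 3*r)/(r^2 + 4*r - 12)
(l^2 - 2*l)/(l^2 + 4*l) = (l - 2)/(l + 4)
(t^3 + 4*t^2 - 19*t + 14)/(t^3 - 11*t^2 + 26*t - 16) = (t + 7)/(t - 8)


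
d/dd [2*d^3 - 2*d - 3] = 6*d^2 - 2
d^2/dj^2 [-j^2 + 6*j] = -2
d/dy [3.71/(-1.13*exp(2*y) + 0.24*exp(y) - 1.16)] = (8.3846*exp(y) - 0.8904)*exp(y)/(1.13*exp(2*y) - 0.24*exp(y) + 1.16)^2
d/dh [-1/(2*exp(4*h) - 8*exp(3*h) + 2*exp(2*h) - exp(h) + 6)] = (8*exp(3*h) - 24*exp(2*h) + 4*exp(h) - 1)*exp(h)/(2*exp(4*h) - 8*exp(3*h) + 2*exp(2*h) - exp(h) + 6)^2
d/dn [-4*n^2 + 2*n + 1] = 2 - 8*n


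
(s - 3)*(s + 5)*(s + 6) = s^3 + 8*s^2 - 3*s - 90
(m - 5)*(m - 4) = m^2 - 9*m + 20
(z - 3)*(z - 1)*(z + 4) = z^3 - 13*z + 12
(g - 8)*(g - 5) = g^2 - 13*g + 40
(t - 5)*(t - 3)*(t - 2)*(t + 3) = t^4 - 7*t^3 + t^2 + 63*t - 90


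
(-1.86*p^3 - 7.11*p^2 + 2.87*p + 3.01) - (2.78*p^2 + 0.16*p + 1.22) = -1.86*p^3 - 9.89*p^2 + 2.71*p + 1.79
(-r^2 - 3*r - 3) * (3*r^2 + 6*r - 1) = -3*r^4 - 15*r^3 - 26*r^2 - 15*r + 3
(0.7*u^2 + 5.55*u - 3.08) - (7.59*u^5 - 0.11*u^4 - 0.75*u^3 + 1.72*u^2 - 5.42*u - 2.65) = -7.59*u^5 + 0.11*u^4 + 0.75*u^3 - 1.02*u^2 + 10.97*u - 0.43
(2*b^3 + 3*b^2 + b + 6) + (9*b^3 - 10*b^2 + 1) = 11*b^3 - 7*b^2 + b + 7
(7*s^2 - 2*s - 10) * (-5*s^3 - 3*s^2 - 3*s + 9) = -35*s^5 - 11*s^4 + 35*s^3 + 99*s^2 + 12*s - 90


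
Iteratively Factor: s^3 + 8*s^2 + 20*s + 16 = (s + 4)*(s^2 + 4*s + 4) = (s + 2)*(s + 4)*(s + 2)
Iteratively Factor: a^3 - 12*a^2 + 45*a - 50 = (a - 5)*(a^2 - 7*a + 10) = (a - 5)^2*(a - 2)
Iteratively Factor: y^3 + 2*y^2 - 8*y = (y + 4)*(y^2 - 2*y) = y*(y + 4)*(y - 2)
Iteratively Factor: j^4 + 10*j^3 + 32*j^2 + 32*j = (j)*(j^3 + 10*j^2 + 32*j + 32) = j*(j + 4)*(j^2 + 6*j + 8) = j*(j + 2)*(j + 4)*(j + 4)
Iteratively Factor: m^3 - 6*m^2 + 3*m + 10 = (m + 1)*(m^2 - 7*m + 10) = (m - 5)*(m + 1)*(m - 2)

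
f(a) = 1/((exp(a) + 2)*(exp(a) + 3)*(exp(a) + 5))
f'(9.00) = 0.00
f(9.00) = 0.00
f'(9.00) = 0.00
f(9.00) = 0.00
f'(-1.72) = -0.00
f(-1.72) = 0.03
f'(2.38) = -0.00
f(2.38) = 0.00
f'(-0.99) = -0.01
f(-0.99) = 0.02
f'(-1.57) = -0.01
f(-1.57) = 0.03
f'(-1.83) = -0.00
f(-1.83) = 0.03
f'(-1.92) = -0.00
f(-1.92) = 0.03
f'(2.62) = -0.00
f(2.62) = 0.00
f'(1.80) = -0.00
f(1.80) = 0.00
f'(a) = -exp(a)/((exp(a) + 2)*(exp(a) + 3)*(exp(a) + 5)^2) - exp(a)/((exp(a) + 2)*(exp(a) + 3)^2*(exp(a) + 5)) - exp(a)/((exp(a) + 2)^2*(exp(a) + 3)*(exp(a) + 5)) = (-(exp(a) + 2)*(exp(a) + 3) - (exp(a) + 2)*(exp(a) + 5) - (exp(a) + 3)*(exp(a) + 5))*exp(a)/((exp(a) + 2)^2*(exp(a) + 3)^2*(exp(a) + 5)^2)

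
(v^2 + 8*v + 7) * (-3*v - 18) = -3*v^3 - 42*v^2 - 165*v - 126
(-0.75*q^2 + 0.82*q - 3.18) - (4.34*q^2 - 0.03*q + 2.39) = -5.09*q^2 + 0.85*q - 5.57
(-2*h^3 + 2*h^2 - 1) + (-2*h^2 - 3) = -2*h^3 - 4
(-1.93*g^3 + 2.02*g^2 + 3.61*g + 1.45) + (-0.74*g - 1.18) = -1.93*g^3 + 2.02*g^2 + 2.87*g + 0.27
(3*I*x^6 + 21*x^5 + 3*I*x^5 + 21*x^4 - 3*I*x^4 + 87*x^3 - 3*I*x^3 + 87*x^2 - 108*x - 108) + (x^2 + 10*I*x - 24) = 3*I*x^6 + 21*x^5 + 3*I*x^5 + 21*x^4 - 3*I*x^4 + 87*x^3 - 3*I*x^3 + 88*x^2 - 108*x + 10*I*x - 132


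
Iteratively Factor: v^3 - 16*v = (v - 4)*(v^2 + 4*v) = v*(v - 4)*(v + 4)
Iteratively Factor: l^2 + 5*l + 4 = (l + 1)*(l + 4)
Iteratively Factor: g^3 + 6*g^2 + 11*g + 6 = (g + 3)*(g^2 + 3*g + 2) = (g + 2)*(g + 3)*(g + 1)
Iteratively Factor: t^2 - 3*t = (t - 3)*(t)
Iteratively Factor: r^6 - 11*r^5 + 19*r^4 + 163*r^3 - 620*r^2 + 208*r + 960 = (r - 4)*(r^5 - 7*r^4 - 9*r^3 + 127*r^2 - 112*r - 240) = (r - 4)*(r + 1)*(r^4 - 8*r^3 - r^2 + 128*r - 240) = (r - 4)*(r + 1)*(r + 4)*(r^3 - 12*r^2 + 47*r - 60) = (r - 4)^2*(r + 1)*(r + 4)*(r^2 - 8*r + 15) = (r - 5)*(r - 4)^2*(r + 1)*(r + 4)*(r - 3)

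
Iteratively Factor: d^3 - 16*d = (d - 4)*(d^2 + 4*d) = (d - 4)*(d + 4)*(d)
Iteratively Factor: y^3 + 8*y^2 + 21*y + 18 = (y + 2)*(y^2 + 6*y + 9) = (y + 2)*(y + 3)*(y + 3)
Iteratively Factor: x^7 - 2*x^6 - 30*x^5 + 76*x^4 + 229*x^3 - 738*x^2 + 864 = (x + 1)*(x^6 - 3*x^5 - 27*x^4 + 103*x^3 + 126*x^2 - 864*x + 864) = (x - 3)*(x + 1)*(x^5 - 27*x^3 + 22*x^2 + 192*x - 288) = (x - 3)*(x - 2)*(x + 1)*(x^4 + 2*x^3 - 23*x^2 - 24*x + 144) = (x - 3)*(x - 2)*(x + 1)*(x + 4)*(x^3 - 2*x^2 - 15*x + 36) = (x - 3)^2*(x - 2)*(x + 1)*(x + 4)*(x^2 + x - 12) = (x - 3)^2*(x - 2)*(x + 1)*(x + 4)^2*(x - 3)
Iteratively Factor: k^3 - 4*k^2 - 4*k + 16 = (k - 4)*(k^2 - 4) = (k - 4)*(k + 2)*(k - 2)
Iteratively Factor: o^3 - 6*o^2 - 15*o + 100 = (o + 4)*(o^2 - 10*o + 25) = (o - 5)*(o + 4)*(o - 5)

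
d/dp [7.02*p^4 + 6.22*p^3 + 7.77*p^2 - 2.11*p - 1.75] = 28.08*p^3 + 18.66*p^2 + 15.54*p - 2.11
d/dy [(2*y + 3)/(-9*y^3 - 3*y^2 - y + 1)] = (-18*y^3 - 6*y^2 - 2*y + (2*y + 3)*(27*y^2 + 6*y + 1) + 2)/(9*y^3 + 3*y^2 + y - 1)^2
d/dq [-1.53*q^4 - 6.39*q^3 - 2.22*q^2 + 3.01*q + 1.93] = -6.12*q^3 - 19.17*q^2 - 4.44*q + 3.01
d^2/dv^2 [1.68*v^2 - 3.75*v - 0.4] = 3.36000000000000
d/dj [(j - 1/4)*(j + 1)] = 2*j + 3/4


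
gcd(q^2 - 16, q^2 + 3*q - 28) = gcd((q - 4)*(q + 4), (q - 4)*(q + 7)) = q - 4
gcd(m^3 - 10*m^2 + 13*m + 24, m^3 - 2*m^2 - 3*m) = m^2 - 2*m - 3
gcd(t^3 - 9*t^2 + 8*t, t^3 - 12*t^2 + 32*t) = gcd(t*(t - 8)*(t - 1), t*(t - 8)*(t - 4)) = t^2 - 8*t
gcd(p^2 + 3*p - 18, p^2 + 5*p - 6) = p + 6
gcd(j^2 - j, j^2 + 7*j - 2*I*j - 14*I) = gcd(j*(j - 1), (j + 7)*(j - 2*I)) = 1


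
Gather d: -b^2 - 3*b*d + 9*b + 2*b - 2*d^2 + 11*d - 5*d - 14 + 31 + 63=-b^2 + 11*b - 2*d^2 + d*(6 - 3*b) + 80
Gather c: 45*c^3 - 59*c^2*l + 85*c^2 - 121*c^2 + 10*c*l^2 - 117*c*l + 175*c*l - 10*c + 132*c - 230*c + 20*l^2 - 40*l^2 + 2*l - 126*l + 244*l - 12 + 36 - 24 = 45*c^3 + c^2*(-59*l - 36) + c*(10*l^2 + 58*l - 108) - 20*l^2 + 120*l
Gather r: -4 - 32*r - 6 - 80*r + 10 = -112*r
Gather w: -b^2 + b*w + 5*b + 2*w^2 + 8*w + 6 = -b^2 + 5*b + 2*w^2 + w*(b + 8) + 6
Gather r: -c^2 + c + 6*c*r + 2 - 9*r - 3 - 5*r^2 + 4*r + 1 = -c^2 + c - 5*r^2 + r*(6*c - 5)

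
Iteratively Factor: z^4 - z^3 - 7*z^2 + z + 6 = (z - 3)*(z^3 + 2*z^2 - z - 2) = (z - 3)*(z + 1)*(z^2 + z - 2) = (z - 3)*(z + 1)*(z + 2)*(z - 1)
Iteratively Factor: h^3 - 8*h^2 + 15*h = (h - 5)*(h^2 - 3*h) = h*(h - 5)*(h - 3)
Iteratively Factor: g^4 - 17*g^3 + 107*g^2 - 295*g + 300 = (g - 4)*(g^3 - 13*g^2 + 55*g - 75) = (g - 4)*(g - 3)*(g^2 - 10*g + 25) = (g - 5)*(g - 4)*(g - 3)*(g - 5)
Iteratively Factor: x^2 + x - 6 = (x - 2)*(x + 3)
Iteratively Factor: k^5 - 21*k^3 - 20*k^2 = (k + 4)*(k^4 - 4*k^3 - 5*k^2) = k*(k + 4)*(k^3 - 4*k^2 - 5*k) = k*(k - 5)*(k + 4)*(k^2 + k) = k^2*(k - 5)*(k + 4)*(k + 1)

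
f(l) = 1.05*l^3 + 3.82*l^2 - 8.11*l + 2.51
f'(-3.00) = -2.68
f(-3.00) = 32.87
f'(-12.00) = 353.81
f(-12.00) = -1164.49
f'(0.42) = -4.35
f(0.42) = -0.14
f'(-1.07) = -12.68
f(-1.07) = 14.27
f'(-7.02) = 93.49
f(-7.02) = -115.55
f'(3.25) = 49.99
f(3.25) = 52.55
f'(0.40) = -4.55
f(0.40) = -0.06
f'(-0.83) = -12.28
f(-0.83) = 11.27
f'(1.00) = 2.68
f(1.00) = -0.73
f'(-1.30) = -12.72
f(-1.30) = 17.20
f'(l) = 3.15*l^2 + 7.64*l - 8.11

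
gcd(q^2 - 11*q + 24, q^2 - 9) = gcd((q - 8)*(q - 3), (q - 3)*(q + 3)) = q - 3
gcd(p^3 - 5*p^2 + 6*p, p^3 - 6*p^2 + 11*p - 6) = p^2 - 5*p + 6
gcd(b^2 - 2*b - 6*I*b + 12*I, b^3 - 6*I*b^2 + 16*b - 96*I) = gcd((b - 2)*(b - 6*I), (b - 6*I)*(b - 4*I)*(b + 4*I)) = b - 6*I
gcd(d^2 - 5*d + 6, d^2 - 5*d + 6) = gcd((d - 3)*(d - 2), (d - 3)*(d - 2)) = d^2 - 5*d + 6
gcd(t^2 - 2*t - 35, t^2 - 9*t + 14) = t - 7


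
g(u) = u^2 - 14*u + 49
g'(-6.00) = -26.00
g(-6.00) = 169.00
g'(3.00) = -8.00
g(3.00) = 16.00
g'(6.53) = -0.94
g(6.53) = 0.22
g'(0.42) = -13.16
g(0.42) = 43.30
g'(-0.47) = -14.94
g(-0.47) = 55.80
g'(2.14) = -9.72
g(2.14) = 23.62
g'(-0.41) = -14.82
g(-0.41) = 54.91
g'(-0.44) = -14.88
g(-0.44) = 55.35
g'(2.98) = -8.04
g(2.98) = 16.16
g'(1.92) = -10.16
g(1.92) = 25.81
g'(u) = 2*u - 14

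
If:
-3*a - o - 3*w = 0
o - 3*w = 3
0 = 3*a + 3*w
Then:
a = 1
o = 0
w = -1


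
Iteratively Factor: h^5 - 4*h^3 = (h - 2)*(h^4 + 2*h^3) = (h - 2)*(h + 2)*(h^3) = h*(h - 2)*(h + 2)*(h^2) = h^2*(h - 2)*(h + 2)*(h)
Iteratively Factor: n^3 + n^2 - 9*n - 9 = (n - 3)*(n^2 + 4*n + 3) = (n - 3)*(n + 1)*(n + 3)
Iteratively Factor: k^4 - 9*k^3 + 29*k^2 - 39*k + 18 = (k - 1)*(k^3 - 8*k^2 + 21*k - 18) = (k - 2)*(k - 1)*(k^2 - 6*k + 9) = (k - 3)*(k - 2)*(k - 1)*(k - 3)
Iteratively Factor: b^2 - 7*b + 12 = (b - 3)*(b - 4)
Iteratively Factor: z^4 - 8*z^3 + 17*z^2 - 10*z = (z - 2)*(z^3 - 6*z^2 + 5*z) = (z - 2)*(z - 1)*(z^2 - 5*z) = (z - 5)*(z - 2)*(z - 1)*(z)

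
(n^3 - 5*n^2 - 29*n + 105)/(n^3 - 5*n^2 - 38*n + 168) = (n^2 + 2*n - 15)/(n^2 + 2*n - 24)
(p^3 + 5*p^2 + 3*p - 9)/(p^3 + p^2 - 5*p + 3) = (p + 3)/(p - 1)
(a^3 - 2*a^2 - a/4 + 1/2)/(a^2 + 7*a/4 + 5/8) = 2*(2*a^2 - 5*a + 2)/(4*a + 5)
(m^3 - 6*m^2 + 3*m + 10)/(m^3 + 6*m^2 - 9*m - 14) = (m - 5)/(m + 7)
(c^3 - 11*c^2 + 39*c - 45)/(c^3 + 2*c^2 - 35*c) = (c^2 - 6*c + 9)/(c*(c + 7))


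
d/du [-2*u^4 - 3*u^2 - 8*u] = -8*u^3 - 6*u - 8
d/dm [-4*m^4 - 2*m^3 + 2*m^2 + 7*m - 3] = -16*m^3 - 6*m^2 + 4*m + 7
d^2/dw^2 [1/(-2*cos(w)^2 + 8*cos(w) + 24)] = (-4*sin(w)^4 + 66*sin(w)^2 + 33*cos(w) + 3*cos(3*w) - 6)/(2*(sin(w)^2 + 4*cos(w) + 11)^3)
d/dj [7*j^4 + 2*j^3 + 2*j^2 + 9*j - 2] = 28*j^3 + 6*j^2 + 4*j + 9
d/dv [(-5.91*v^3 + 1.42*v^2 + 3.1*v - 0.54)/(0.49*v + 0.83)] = (-5.7918*v^3 - 14.0201*v^2 + 2.3572*v + 2.8376)/(0.2401*v^2 + 0.8134*v + 0.6889)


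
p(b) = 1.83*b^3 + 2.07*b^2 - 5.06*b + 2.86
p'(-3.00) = 31.93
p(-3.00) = -12.74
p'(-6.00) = 167.74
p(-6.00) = -287.54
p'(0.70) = 0.53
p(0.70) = 0.96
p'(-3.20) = 37.91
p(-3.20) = -19.72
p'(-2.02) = 8.98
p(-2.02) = 6.44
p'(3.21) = 64.80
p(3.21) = 68.48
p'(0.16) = -4.26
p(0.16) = 2.11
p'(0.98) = 4.27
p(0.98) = 1.61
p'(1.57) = 14.97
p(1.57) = 7.10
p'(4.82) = 142.44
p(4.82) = 231.49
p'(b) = 5.49*b^2 + 4.14*b - 5.06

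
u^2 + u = u*(u + 1)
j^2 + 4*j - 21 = (j - 3)*(j + 7)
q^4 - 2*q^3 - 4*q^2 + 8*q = q*(q - 2)^2*(q + 2)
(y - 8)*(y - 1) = y^2 - 9*y + 8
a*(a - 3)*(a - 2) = a^3 - 5*a^2 + 6*a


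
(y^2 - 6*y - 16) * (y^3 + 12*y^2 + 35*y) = y^5 + 6*y^4 - 53*y^3 - 402*y^2 - 560*y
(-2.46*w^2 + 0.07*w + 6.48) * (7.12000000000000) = -17.5152*w^2 + 0.4984*w + 46.1376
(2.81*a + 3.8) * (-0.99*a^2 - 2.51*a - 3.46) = -2.7819*a^3 - 10.8151*a^2 - 19.2606*a - 13.148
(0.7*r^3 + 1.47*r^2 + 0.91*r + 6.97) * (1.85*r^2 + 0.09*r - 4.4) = 1.295*r^5 + 2.7825*r^4 - 1.2642*r^3 + 6.5084*r^2 - 3.3767*r - 30.668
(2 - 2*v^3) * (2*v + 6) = -4*v^4 - 12*v^3 + 4*v + 12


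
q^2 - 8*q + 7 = (q - 7)*(q - 1)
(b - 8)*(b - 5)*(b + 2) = b^3 - 11*b^2 + 14*b + 80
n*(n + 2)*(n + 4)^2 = n^4 + 10*n^3 + 32*n^2 + 32*n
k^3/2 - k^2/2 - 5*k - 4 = (k/2 + 1/2)*(k - 4)*(k + 2)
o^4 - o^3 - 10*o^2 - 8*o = o*(o - 4)*(o + 1)*(o + 2)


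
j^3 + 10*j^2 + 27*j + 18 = (j + 1)*(j + 3)*(j + 6)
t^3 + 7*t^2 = t^2*(t + 7)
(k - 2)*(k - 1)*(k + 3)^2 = k^4 + 3*k^3 - 7*k^2 - 15*k + 18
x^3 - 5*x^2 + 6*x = x*(x - 3)*(x - 2)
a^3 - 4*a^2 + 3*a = a*(a - 3)*(a - 1)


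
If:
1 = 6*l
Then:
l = 1/6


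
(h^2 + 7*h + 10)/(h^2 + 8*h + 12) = (h + 5)/(h + 6)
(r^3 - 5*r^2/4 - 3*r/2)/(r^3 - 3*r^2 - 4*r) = (-4*r^2 + 5*r + 6)/(4*(-r^2 + 3*r + 4))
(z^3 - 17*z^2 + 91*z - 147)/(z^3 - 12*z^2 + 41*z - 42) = (z - 7)/(z - 2)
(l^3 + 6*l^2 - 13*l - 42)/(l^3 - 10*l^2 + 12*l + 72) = (l^2 + 4*l - 21)/(l^2 - 12*l + 36)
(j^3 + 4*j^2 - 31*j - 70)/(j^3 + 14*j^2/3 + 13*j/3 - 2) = 3*(j^2 + 2*j - 35)/(3*j^2 + 8*j - 3)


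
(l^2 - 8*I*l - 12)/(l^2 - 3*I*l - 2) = (l - 6*I)/(l - I)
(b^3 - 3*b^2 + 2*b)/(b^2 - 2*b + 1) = b*(b - 2)/(b - 1)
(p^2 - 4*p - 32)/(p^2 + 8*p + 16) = (p - 8)/(p + 4)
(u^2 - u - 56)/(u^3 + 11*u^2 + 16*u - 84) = (u - 8)/(u^2 + 4*u - 12)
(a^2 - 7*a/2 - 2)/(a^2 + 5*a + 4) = (a^2 - 7*a/2 - 2)/(a^2 + 5*a + 4)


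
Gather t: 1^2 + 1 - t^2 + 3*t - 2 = -t^2 + 3*t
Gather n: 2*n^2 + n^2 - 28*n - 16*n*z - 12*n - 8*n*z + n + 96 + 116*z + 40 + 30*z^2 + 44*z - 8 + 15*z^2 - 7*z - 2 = 3*n^2 + n*(-24*z - 39) + 45*z^2 + 153*z + 126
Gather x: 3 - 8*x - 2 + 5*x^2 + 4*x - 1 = 5*x^2 - 4*x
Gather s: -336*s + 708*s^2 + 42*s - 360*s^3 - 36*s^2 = -360*s^3 + 672*s^2 - 294*s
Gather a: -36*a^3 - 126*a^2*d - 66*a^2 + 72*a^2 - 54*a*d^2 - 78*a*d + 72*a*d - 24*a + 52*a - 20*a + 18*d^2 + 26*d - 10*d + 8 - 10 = -36*a^3 + a^2*(6 - 126*d) + a*(-54*d^2 - 6*d + 8) + 18*d^2 + 16*d - 2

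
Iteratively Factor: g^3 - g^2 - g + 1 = (g - 1)*(g^2 - 1) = (g - 1)^2*(g + 1)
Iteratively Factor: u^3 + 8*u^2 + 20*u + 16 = (u + 4)*(u^2 + 4*u + 4) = (u + 2)*(u + 4)*(u + 2)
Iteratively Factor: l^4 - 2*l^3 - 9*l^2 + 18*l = (l - 2)*(l^3 - 9*l) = l*(l - 2)*(l^2 - 9) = l*(l - 2)*(l + 3)*(l - 3)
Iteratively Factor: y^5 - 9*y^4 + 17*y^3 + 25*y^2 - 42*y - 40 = (y - 5)*(y^4 - 4*y^3 - 3*y^2 + 10*y + 8) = (y - 5)*(y - 4)*(y^3 - 3*y - 2) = (y - 5)*(y - 4)*(y + 1)*(y^2 - y - 2) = (y - 5)*(y - 4)*(y - 2)*(y + 1)*(y + 1)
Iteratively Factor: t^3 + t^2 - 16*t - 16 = (t - 4)*(t^2 + 5*t + 4) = (t - 4)*(t + 4)*(t + 1)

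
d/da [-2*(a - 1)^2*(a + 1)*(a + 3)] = -8*a^3 - 12*a^2 + 16*a + 4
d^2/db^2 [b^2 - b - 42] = 2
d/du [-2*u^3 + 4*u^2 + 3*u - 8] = -6*u^2 + 8*u + 3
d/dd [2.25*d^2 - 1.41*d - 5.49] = 4.5*d - 1.41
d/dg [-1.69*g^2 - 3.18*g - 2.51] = -3.38*g - 3.18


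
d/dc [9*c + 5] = 9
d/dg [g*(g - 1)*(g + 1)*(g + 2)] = 4*g^3 + 6*g^2 - 2*g - 2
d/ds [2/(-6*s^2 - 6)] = 2*s/(3*(s^2 + 1)^2)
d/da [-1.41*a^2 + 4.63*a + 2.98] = 4.63 - 2.82*a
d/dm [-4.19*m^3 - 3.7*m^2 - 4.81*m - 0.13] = -12.57*m^2 - 7.4*m - 4.81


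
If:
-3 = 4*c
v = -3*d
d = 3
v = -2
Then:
No Solution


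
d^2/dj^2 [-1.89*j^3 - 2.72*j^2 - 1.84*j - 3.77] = -11.34*j - 5.44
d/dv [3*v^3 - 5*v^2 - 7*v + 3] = 9*v^2 - 10*v - 7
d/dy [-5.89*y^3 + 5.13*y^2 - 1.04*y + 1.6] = -17.67*y^2 + 10.26*y - 1.04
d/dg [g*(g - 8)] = 2*g - 8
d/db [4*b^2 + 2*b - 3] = 8*b + 2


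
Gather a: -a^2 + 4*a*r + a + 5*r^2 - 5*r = -a^2 + a*(4*r + 1) + 5*r^2 - 5*r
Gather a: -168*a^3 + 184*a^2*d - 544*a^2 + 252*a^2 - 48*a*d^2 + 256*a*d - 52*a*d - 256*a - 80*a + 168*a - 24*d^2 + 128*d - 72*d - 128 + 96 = -168*a^3 + a^2*(184*d - 292) + a*(-48*d^2 + 204*d - 168) - 24*d^2 + 56*d - 32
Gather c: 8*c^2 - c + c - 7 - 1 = 8*c^2 - 8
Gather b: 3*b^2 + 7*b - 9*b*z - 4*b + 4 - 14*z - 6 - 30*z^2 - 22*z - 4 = 3*b^2 + b*(3 - 9*z) - 30*z^2 - 36*z - 6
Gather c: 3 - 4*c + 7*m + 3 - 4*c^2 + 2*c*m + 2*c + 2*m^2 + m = -4*c^2 + c*(2*m - 2) + 2*m^2 + 8*m + 6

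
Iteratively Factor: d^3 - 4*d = (d + 2)*(d^2 - 2*d) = d*(d + 2)*(d - 2)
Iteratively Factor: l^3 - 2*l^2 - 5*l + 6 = (l - 1)*(l^2 - l - 6) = (l - 3)*(l - 1)*(l + 2)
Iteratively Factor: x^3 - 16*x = (x)*(x^2 - 16) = x*(x + 4)*(x - 4)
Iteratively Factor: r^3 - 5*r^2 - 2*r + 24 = (r - 4)*(r^2 - r - 6) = (r - 4)*(r + 2)*(r - 3)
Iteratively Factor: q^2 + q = (q)*(q + 1)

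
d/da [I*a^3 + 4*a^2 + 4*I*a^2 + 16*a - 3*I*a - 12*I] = 3*I*a^2 + 8*a*(1 + I) + 16 - 3*I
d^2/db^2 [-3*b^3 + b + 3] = -18*b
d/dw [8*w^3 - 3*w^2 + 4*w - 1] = 24*w^2 - 6*w + 4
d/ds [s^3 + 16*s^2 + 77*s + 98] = 3*s^2 + 32*s + 77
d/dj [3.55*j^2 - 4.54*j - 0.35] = 7.1*j - 4.54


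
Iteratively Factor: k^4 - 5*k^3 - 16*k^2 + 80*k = (k - 4)*(k^3 - k^2 - 20*k) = k*(k - 4)*(k^2 - k - 20) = k*(k - 5)*(k - 4)*(k + 4)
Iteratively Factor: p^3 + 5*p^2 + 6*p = (p + 2)*(p^2 + 3*p) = (p + 2)*(p + 3)*(p)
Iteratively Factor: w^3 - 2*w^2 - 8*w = (w - 4)*(w^2 + 2*w) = (w - 4)*(w + 2)*(w)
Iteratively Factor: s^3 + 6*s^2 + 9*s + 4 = (s + 1)*(s^2 + 5*s + 4) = (s + 1)^2*(s + 4)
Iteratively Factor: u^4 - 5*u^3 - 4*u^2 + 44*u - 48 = (u - 2)*(u^3 - 3*u^2 - 10*u + 24) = (u - 2)^2*(u^2 - u - 12) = (u - 4)*(u - 2)^2*(u + 3)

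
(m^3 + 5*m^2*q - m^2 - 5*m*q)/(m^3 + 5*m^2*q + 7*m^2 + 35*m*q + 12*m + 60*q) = m*(m - 1)/(m^2 + 7*m + 12)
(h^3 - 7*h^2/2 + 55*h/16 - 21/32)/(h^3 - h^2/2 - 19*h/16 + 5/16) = (8*h^2 - 26*h + 21)/(2*(4*h^2 - h - 5))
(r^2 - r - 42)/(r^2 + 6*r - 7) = (r^2 - r - 42)/(r^2 + 6*r - 7)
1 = 1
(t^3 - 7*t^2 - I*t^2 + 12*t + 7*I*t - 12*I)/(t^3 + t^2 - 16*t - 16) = (t^2 - t*(3 + I) + 3*I)/(t^2 + 5*t + 4)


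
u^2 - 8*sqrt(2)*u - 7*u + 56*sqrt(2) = (u - 7)*(u - 8*sqrt(2))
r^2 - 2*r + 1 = (r - 1)^2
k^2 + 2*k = k*(k + 2)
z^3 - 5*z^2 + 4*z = z*(z - 4)*(z - 1)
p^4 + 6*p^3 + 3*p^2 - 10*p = p*(p - 1)*(p + 2)*(p + 5)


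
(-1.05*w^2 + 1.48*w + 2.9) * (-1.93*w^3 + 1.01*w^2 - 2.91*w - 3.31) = 2.0265*w^5 - 3.9169*w^4 - 1.0467*w^3 + 2.0977*w^2 - 13.3378*w - 9.599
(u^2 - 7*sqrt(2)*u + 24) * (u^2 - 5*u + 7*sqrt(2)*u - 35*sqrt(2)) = u^4 - 5*u^3 - 74*u^2 + 168*sqrt(2)*u + 370*u - 840*sqrt(2)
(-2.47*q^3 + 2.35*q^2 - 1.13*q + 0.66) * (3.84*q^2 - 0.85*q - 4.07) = -9.4848*q^5 + 11.1235*q^4 + 3.7162*q^3 - 6.0696*q^2 + 4.0381*q - 2.6862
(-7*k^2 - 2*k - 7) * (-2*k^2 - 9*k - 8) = 14*k^4 + 67*k^3 + 88*k^2 + 79*k + 56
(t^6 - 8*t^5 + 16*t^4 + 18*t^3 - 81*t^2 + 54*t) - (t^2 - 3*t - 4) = t^6 - 8*t^5 + 16*t^4 + 18*t^3 - 82*t^2 + 57*t + 4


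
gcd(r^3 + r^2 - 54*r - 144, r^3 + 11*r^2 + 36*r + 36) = r^2 + 9*r + 18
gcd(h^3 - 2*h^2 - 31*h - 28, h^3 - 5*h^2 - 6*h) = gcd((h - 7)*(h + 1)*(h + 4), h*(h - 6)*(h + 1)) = h + 1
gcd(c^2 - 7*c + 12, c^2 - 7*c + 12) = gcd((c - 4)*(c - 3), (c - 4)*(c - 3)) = c^2 - 7*c + 12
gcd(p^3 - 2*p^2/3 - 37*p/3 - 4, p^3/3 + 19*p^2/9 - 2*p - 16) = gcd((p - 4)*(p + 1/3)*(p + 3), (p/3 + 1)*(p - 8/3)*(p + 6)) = p + 3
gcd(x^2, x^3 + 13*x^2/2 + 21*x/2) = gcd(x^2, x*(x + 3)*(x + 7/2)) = x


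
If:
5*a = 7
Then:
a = 7/5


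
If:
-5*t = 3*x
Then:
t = -3*x/5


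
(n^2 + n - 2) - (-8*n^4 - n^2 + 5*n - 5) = 8*n^4 + 2*n^2 - 4*n + 3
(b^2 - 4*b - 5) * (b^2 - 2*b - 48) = b^4 - 6*b^3 - 45*b^2 + 202*b + 240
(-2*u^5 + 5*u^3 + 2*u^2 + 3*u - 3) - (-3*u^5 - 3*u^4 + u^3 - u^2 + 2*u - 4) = u^5 + 3*u^4 + 4*u^3 + 3*u^2 + u + 1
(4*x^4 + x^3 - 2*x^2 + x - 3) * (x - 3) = 4*x^5 - 11*x^4 - 5*x^3 + 7*x^2 - 6*x + 9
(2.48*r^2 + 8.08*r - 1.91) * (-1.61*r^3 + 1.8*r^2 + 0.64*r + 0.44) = -3.9928*r^5 - 8.5448*r^4 + 19.2063*r^3 + 2.8244*r^2 + 2.3328*r - 0.8404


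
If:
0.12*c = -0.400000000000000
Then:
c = -3.33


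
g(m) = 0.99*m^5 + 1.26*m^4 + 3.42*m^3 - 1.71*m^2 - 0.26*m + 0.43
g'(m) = 4.95*m^4 + 5.04*m^3 + 10.26*m^2 - 3.42*m - 0.26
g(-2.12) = -56.23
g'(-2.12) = 105.07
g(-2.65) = -141.78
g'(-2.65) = 231.17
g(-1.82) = -31.32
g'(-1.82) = 63.88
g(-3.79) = -723.52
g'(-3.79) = 907.02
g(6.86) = 18852.93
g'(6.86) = 13048.47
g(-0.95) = -3.54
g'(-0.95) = 11.96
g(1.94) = 63.51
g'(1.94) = 138.63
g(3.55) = 889.26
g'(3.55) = 1128.56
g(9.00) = 69078.13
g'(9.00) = 36951.13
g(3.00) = 419.23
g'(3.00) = 618.85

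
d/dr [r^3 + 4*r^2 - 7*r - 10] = 3*r^2 + 8*r - 7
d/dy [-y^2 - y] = -2*y - 1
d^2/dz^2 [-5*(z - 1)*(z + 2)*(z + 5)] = -30*z - 60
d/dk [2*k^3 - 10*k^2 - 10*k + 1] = 6*k^2 - 20*k - 10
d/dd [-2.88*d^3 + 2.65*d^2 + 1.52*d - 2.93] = -8.64*d^2 + 5.3*d + 1.52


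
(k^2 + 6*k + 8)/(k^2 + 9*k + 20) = (k + 2)/(k + 5)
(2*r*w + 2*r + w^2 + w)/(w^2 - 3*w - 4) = (2*r + w)/(w - 4)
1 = 1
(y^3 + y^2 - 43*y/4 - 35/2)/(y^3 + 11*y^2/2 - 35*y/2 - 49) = (y + 5/2)/(y + 7)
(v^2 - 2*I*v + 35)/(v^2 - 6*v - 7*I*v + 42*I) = (v + 5*I)/(v - 6)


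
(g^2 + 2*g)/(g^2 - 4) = g/(g - 2)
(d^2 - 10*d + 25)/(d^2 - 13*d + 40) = (d - 5)/(d - 8)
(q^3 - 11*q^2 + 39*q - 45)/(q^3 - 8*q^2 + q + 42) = (q^2 - 8*q + 15)/(q^2 - 5*q - 14)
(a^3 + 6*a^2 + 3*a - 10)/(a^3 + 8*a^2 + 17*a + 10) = (a - 1)/(a + 1)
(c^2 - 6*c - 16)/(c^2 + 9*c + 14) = (c - 8)/(c + 7)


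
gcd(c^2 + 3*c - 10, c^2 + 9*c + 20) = c + 5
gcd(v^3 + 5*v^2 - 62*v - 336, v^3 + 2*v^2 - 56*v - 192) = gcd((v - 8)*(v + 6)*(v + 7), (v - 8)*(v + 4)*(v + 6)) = v^2 - 2*v - 48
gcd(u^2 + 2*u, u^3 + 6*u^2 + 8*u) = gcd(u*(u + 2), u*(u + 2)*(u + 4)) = u^2 + 2*u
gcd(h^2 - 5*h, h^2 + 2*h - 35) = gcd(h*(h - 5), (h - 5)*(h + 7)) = h - 5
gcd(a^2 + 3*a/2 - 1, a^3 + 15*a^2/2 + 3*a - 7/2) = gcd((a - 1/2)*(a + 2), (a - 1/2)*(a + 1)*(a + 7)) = a - 1/2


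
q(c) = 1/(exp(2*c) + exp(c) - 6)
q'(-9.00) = 0.00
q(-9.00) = -0.17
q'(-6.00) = 0.00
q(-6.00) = -0.17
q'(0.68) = -578.52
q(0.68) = -7.70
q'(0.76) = -22.35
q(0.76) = 1.41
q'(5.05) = -0.00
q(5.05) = 0.00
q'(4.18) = -0.00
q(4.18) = 0.00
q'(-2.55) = -0.00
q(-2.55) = -0.17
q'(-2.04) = -0.00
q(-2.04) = -0.17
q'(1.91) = -0.05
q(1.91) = 0.02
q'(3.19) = -0.00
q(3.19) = 0.00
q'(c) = (-2*exp(2*c) - exp(c))/(exp(2*c) + exp(c) - 6)^2 = (-2*exp(c) - 1)*exp(c)/(exp(2*c) + exp(c) - 6)^2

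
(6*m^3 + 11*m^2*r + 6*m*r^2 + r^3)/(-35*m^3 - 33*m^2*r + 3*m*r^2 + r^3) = (6*m^2 + 5*m*r + r^2)/(-35*m^2 + 2*m*r + r^2)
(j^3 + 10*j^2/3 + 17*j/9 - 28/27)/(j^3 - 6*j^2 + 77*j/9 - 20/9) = (9*j^2 + 33*j + 28)/(3*(3*j^2 - 17*j + 20))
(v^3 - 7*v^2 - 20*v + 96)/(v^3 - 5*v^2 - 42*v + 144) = (v + 4)/(v + 6)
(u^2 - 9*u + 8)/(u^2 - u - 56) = (u - 1)/(u + 7)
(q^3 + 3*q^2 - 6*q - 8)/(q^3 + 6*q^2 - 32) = (q + 1)/(q + 4)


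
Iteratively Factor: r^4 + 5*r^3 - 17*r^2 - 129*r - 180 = (r + 3)*(r^3 + 2*r^2 - 23*r - 60) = (r + 3)^2*(r^2 - r - 20) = (r + 3)^2*(r + 4)*(r - 5)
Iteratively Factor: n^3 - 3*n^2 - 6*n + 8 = (n - 1)*(n^2 - 2*n - 8) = (n - 4)*(n - 1)*(n + 2)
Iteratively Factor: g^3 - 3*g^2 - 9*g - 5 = (g - 5)*(g^2 + 2*g + 1) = (g - 5)*(g + 1)*(g + 1)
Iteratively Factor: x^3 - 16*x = (x)*(x^2 - 16) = x*(x - 4)*(x + 4)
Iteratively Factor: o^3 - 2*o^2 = (o)*(o^2 - 2*o) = o*(o - 2)*(o)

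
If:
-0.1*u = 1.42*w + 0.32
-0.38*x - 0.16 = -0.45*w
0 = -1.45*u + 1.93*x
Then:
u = -0.82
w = -0.17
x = -0.62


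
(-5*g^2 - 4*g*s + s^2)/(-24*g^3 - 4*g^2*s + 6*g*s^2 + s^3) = (5*g^2 + 4*g*s - s^2)/(24*g^3 + 4*g^2*s - 6*g*s^2 - s^3)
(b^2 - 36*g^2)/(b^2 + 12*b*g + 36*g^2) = (b - 6*g)/(b + 6*g)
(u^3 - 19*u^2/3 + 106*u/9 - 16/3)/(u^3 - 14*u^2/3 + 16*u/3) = (u^2 - 11*u/3 + 2)/(u*(u - 2))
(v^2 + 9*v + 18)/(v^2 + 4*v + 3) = (v + 6)/(v + 1)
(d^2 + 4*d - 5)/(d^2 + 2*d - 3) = (d + 5)/(d + 3)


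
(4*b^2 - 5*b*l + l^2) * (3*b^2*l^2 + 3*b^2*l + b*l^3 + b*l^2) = 12*b^4*l^2 + 12*b^4*l - 11*b^3*l^3 - 11*b^3*l^2 - 2*b^2*l^4 - 2*b^2*l^3 + b*l^5 + b*l^4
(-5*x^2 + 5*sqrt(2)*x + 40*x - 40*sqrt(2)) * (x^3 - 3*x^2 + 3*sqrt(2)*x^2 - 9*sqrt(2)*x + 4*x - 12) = -5*x^5 - 10*sqrt(2)*x^4 + 55*x^4 - 110*x^3 + 110*sqrt(2)*x^3 - 220*sqrt(2)*x^2 - 110*x^2 - 220*sqrt(2)*x + 240*x + 480*sqrt(2)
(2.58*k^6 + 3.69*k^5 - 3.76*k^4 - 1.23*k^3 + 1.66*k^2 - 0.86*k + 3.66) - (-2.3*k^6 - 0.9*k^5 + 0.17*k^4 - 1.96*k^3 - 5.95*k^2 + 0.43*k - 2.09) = 4.88*k^6 + 4.59*k^5 - 3.93*k^4 + 0.73*k^3 + 7.61*k^2 - 1.29*k + 5.75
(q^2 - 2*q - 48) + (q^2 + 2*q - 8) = 2*q^2 - 56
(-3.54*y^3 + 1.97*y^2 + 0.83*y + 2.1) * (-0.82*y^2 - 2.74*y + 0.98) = 2.9028*y^5 + 8.0842*y^4 - 9.5476*y^3 - 2.0656*y^2 - 4.9406*y + 2.058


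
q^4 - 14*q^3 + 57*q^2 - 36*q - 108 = (q - 6)^2*(q - 3)*(q + 1)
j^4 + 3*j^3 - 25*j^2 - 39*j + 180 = (j - 3)^2*(j + 4)*(j + 5)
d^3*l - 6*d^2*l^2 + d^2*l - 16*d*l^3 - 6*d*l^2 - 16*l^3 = (d - 8*l)*(d + 2*l)*(d*l + l)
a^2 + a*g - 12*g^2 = (a - 3*g)*(a + 4*g)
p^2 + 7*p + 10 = (p + 2)*(p + 5)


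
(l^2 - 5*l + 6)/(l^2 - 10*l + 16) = (l - 3)/(l - 8)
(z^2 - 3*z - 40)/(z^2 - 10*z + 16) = (z + 5)/(z - 2)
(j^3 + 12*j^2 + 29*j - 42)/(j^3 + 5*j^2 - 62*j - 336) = (j - 1)/(j - 8)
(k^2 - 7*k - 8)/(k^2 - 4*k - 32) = (k + 1)/(k + 4)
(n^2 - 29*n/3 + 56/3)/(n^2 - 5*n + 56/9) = 3*(n - 7)/(3*n - 7)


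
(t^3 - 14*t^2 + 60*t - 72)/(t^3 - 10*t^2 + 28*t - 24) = (t - 6)/(t - 2)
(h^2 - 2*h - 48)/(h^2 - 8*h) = (h + 6)/h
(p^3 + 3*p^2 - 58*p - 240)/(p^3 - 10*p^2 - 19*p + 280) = (p + 6)/(p - 7)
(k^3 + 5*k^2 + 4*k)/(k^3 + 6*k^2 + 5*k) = (k + 4)/(k + 5)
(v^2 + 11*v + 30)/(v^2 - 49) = (v^2 + 11*v + 30)/(v^2 - 49)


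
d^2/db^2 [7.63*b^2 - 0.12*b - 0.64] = 15.2600000000000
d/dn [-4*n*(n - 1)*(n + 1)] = 4 - 12*n^2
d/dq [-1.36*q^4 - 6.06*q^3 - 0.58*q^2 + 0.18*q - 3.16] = -5.44*q^3 - 18.18*q^2 - 1.16*q + 0.18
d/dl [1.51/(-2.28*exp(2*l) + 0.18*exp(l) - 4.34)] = (6.8856*exp(l) - 0.2718)*exp(l)/(2.28*exp(2*l) - 0.18*exp(l) + 4.34)^2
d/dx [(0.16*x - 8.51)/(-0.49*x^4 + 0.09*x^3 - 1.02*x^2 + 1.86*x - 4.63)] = (0.2352*x^4 - 16.7084*x^3 + 2.4609*x^2 - 17.3604*x + 15.0878)/(0.2401*x^8 - 0.0882*x^7 + 1.0077*x^6 - 2.0064*x^5 + 5.9126*x^4 - 4.6278*x^3 + 12.9048*x^2 - 17.2236*x + 21.4369)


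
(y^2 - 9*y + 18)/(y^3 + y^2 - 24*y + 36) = (y - 6)/(y^2 + 4*y - 12)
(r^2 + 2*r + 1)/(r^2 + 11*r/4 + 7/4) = 4*(r + 1)/(4*r + 7)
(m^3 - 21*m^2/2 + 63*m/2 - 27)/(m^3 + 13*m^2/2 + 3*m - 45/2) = (m^2 - 9*m + 18)/(m^2 + 8*m + 15)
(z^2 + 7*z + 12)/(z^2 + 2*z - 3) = (z + 4)/(z - 1)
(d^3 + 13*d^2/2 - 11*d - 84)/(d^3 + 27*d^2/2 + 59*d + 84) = (2*d - 7)/(2*d + 7)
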